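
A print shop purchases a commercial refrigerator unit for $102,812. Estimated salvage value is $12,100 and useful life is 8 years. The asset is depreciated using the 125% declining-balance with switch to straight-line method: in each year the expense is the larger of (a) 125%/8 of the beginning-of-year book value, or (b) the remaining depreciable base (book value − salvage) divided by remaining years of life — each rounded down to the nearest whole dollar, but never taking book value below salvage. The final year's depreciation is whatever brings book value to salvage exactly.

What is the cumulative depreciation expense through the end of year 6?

$70,848

Depreciable base = $102,812 − $12,100 = $90,712.
Year 1: DB = ⌊$102,812 × 125%/8⌋ = $16,064; SL = ⌊$90,712/8⌋ = $11,339 → take DB $16,064. Book value $86,748.
Year 2: DB = ⌊$86,748 × 125%/8⌋ = $13,554; SL = ⌊$74,648/7⌋ = $10,664 → take DB $13,554. Book value $73,194.
Year 3: DB = ⌊$73,194 × 125%/8⌋ = $11,436; SL = ⌊$61,094/6⌋ = $10,182 → take DB $11,436. Book value $61,758.
Year 4: DB = ⌊$61,758 × 125%/8⌋ = $9,649; SL = ⌊$49,658/5⌋ = $9,931 → take SL $9,931. Book value $51,827.
Year 5: DB = ⌊$51,827 × 125%/8⌋ = $8,097; SL = ⌊$39,727/4⌋ = $9,931 → take SL $9,931. Book value $41,896.
Year 6: DB = ⌊$41,896 × 125%/8⌋ = $6,546; SL = ⌊$29,796/3⌋ = $9,932 → take SL $9,932. Book value $31,964.
Accumulated through year 6 = $102,812 − $31,964 = $70,848.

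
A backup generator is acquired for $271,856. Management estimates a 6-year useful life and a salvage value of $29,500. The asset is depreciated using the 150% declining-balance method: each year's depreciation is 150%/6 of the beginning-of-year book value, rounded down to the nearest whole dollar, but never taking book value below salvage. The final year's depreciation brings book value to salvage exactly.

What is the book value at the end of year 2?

Depreciable base = $271,856 − $29,500 = $242,356.
Year 1: ⌊$271,856 × 150%/6⌋ = $67,964. Book value $203,892.
Year 2: ⌊$203,892 × 150%/6⌋ = $50,973. Book value $152,919.

$152,919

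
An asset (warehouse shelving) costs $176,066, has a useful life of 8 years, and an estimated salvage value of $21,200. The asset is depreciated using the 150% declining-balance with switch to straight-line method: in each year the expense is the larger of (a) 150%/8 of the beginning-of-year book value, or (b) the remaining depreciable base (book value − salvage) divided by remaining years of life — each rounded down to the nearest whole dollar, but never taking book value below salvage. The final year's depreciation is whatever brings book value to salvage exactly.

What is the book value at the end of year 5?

$62,345

Depreciable base = $176,066 − $21,200 = $154,866.
Year 1: DB = ⌊$176,066 × 150%/8⌋ = $33,012; SL = ⌊$154,866/8⌋ = $19,358 → take DB $33,012. Book value $143,054.
Year 2: DB = ⌊$143,054 × 150%/8⌋ = $26,822; SL = ⌊$121,854/7⌋ = $17,407 → take DB $26,822. Book value $116,232.
Year 3: DB = ⌊$116,232 × 150%/8⌋ = $21,793; SL = ⌊$95,032/6⌋ = $15,838 → take DB $21,793. Book value $94,439.
Year 4: DB = ⌊$94,439 × 150%/8⌋ = $17,707; SL = ⌊$73,239/5⌋ = $14,647 → take DB $17,707. Book value $76,732.
Year 5: DB = ⌊$76,732 × 150%/8⌋ = $14,387; SL = ⌊$55,532/4⌋ = $13,883 → take DB $14,387. Book value $62,345.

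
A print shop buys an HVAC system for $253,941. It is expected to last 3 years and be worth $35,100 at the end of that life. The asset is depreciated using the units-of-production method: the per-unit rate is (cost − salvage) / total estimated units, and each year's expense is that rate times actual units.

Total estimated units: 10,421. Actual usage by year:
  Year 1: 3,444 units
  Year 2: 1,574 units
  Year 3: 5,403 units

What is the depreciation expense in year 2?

$33,054

Depreciable base = $253,941 − $35,100 = $218,841.
Rate = $218,841 / 10,421 units = $21 per unit.
Year 1: 3,444 × $21 = $72,324. Book value $181,617.
Year 2: 1,574 × $21 = $33,054. Book value $148,563.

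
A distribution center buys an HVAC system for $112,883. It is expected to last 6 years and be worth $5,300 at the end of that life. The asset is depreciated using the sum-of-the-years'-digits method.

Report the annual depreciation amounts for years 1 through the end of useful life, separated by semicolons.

Depreciable base = $112,883 − $5,300 = $107,583.
Sum of the years' digits = 6+5+4+3+2+1 = 21.
Year 1: $107,583 × 6/21 = $30,738. Book value $82,145.
Year 2: $107,583 × 5/21 = $25,615. Book value $56,530.
Year 3: $107,583 × 4/21 = $20,492. Book value $36,038.
Year 4: $107,583 × 3/21 = $15,369. Book value $20,669.
Year 5: $107,583 × 2/21 = $10,246. Book value $10,423.
Year 6: $107,583 × 1/21 = $5,123. Book value $5,300.

$30,738; $25,615; $20,492; $15,369; $10,246; $5,123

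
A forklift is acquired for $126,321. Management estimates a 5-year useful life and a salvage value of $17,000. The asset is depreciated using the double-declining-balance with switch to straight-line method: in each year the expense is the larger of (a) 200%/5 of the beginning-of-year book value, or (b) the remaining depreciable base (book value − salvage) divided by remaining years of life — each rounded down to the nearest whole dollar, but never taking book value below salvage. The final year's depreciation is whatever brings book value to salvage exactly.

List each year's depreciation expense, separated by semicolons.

Depreciable base = $126,321 − $17,000 = $109,321.
Year 1: DB = ⌊$126,321 × 200%/5⌋ = $50,528; SL = ⌊$109,321/5⌋ = $21,864 → take DB $50,528. Book value $75,793.
Year 2: DB = ⌊$75,793 × 200%/5⌋ = $30,317; SL = ⌊$58,793/4⌋ = $14,698 → take DB $30,317. Book value $45,476.
Year 3: DB = ⌊$45,476 × 200%/5⌋ = $18,190; SL = ⌊$28,476/3⌋ = $9,492 → take DB $18,190. Book value $27,286.
Year 4: DB = ⌊$27,286 × 200%/5⌋ = $10,914; SL = ⌊$10,286/2⌋ = $5,143 → take DB $10,914, capped at $10,286. Book value $17,000.
Year 5 (final): $17,000 − $17,000 = $0. Book value $17,000.

$50,528; $30,317; $18,190; $10,286; $0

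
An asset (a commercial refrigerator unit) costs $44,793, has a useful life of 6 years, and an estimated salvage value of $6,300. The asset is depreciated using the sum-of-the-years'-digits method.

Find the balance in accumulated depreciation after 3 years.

$27,495

Depreciable base = $44,793 − $6,300 = $38,493.
Sum of the years' digits = 6+5+4+3+2+1 = 21.
Year 1: $38,493 × 6/21 = $10,998. Book value $33,795.
Year 2: $38,493 × 5/21 = $9,165. Book value $24,630.
Year 3: $38,493 × 4/21 = $7,332. Book value $17,298.
Accumulated through year 3 = $44,793 − $17,298 = $27,495.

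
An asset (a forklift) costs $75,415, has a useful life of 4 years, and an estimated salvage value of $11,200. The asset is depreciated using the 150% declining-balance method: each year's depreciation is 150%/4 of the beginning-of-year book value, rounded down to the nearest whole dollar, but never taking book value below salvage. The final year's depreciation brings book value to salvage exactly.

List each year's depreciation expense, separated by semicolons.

$28,280; $17,675; $11,047; $7,213

Depreciable base = $75,415 − $11,200 = $64,215.
Year 1: ⌊$75,415 × 150%/4⌋ = $28,280. Book value $47,135.
Year 2: ⌊$47,135 × 150%/4⌋ = $17,675. Book value $29,460.
Year 3: ⌊$29,460 × 150%/4⌋ = $11,047. Book value $18,413.
Year 4 (final): $18,413 − $11,200 = $7,213. Book value $11,200.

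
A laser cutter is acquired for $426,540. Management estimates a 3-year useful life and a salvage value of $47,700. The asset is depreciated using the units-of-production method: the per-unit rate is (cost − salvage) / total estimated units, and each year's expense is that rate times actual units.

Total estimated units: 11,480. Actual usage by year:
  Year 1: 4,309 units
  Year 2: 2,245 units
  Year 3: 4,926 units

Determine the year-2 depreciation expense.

Depreciable base = $426,540 − $47,700 = $378,840.
Rate = $378,840 / 11,480 units = $33 per unit.
Year 1: 4,309 × $33 = $142,197. Book value $284,343.
Year 2: 2,245 × $33 = $74,085. Book value $210,258.

$74,085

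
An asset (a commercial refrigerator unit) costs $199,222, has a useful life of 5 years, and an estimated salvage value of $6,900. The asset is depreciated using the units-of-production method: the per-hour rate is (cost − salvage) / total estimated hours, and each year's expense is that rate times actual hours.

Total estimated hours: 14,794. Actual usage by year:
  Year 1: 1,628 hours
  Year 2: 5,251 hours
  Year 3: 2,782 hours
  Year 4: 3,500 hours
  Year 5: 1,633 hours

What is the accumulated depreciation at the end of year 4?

Depreciable base = $199,222 − $6,900 = $192,322.
Rate = $192,322 / 14,794 hours = $13 per hour.
Year 1: 1,628 × $13 = $21,164. Book value $178,058.
Year 2: 5,251 × $13 = $68,263. Book value $109,795.
Year 3: 2,782 × $13 = $36,166. Book value $73,629.
Year 4: 3,500 × $13 = $45,500. Book value $28,129.
Accumulated through year 4 = $199,222 − $28,129 = $171,093.

$171,093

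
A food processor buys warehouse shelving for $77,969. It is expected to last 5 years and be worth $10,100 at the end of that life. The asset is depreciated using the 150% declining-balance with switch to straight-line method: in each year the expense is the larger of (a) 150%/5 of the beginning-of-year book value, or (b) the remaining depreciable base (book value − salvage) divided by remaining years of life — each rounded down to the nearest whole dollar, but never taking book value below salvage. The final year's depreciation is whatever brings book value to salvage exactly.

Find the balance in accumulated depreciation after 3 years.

$51,224

Depreciable base = $77,969 − $10,100 = $67,869.
Year 1: DB = ⌊$77,969 × 150%/5⌋ = $23,390; SL = ⌊$67,869/5⌋ = $13,573 → take DB $23,390. Book value $54,579.
Year 2: DB = ⌊$54,579 × 150%/5⌋ = $16,373; SL = ⌊$44,479/4⌋ = $11,119 → take DB $16,373. Book value $38,206.
Year 3: DB = ⌊$38,206 × 150%/5⌋ = $11,461; SL = ⌊$28,106/3⌋ = $9,368 → take DB $11,461. Book value $26,745.
Accumulated through year 3 = $77,969 − $26,745 = $51,224.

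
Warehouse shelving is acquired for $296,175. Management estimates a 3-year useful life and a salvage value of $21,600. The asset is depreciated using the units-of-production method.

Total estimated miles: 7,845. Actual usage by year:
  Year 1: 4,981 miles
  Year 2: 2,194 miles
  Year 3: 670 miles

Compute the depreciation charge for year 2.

Depreciable base = $296,175 − $21,600 = $274,575.
Rate = $274,575 / 7,845 miles = $35 per mile.
Year 1: 4,981 × $35 = $174,335. Book value $121,840.
Year 2: 2,194 × $35 = $76,790. Book value $45,050.

$76,790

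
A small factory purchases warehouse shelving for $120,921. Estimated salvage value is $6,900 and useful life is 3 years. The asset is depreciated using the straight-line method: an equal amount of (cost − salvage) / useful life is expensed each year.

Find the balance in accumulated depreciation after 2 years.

$76,014

Depreciable base = $120,921 − $6,900 = $114,021.
Annual expense = $114,021 / 3 = $38,007.
End of year 1: book value $82,914.
End of year 2: book value $44,907.
Accumulated through year 2 = $120,921 − $44,907 = $76,014.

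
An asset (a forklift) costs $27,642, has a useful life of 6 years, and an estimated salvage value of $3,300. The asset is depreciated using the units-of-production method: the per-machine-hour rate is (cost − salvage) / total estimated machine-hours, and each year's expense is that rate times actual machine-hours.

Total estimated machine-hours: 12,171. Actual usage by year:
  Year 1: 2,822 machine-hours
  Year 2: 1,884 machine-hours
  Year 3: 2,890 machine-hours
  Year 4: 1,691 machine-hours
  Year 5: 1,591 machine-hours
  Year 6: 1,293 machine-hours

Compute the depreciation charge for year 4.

$3,382

Depreciable base = $27,642 − $3,300 = $24,342.
Rate = $24,342 / 12,171 machine-hours = $2 per machine-hour.
Year 1: 2,822 × $2 = $5,644. Book value $21,998.
Year 2: 1,884 × $2 = $3,768. Book value $18,230.
Year 3: 2,890 × $2 = $5,780. Book value $12,450.
Year 4: 1,691 × $2 = $3,382. Book value $9,068.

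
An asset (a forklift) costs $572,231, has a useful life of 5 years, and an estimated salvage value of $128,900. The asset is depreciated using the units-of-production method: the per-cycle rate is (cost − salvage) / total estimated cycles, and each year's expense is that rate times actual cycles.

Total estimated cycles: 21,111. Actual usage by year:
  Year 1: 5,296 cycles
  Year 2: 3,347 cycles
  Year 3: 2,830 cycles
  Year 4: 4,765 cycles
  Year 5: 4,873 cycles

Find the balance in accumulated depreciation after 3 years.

$240,933

Depreciable base = $572,231 − $128,900 = $443,331.
Rate = $443,331 / 21,111 cycles = $21 per cycle.
Year 1: 5,296 × $21 = $111,216. Book value $461,015.
Year 2: 3,347 × $21 = $70,287. Book value $390,728.
Year 3: 2,830 × $21 = $59,430. Book value $331,298.
Accumulated through year 3 = $572,231 − $331,298 = $240,933.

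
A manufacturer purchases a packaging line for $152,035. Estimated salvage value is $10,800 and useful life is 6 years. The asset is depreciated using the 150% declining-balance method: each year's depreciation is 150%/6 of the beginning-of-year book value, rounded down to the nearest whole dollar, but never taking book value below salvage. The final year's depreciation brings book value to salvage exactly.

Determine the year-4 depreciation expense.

Depreciable base = $152,035 − $10,800 = $141,235.
Year 1: ⌊$152,035 × 150%/6⌋ = $38,008. Book value $114,027.
Year 2: ⌊$114,027 × 150%/6⌋ = $28,506. Book value $85,521.
Year 3: ⌊$85,521 × 150%/6⌋ = $21,380. Book value $64,141.
Year 4: ⌊$64,141 × 150%/6⌋ = $16,035. Book value $48,106.

$16,035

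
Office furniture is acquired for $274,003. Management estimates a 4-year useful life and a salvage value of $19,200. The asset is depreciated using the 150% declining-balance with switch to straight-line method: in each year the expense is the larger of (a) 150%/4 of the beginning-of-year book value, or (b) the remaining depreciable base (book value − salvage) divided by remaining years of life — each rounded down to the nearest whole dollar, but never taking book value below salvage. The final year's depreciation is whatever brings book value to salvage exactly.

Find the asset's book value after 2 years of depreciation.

Depreciable base = $274,003 − $19,200 = $254,803.
Year 1: DB = ⌊$274,003 × 150%/4⌋ = $102,751; SL = ⌊$254,803/4⌋ = $63,700 → take DB $102,751. Book value $171,252.
Year 2: DB = ⌊$171,252 × 150%/4⌋ = $64,219; SL = ⌊$152,052/3⌋ = $50,684 → take DB $64,219. Book value $107,033.

$107,033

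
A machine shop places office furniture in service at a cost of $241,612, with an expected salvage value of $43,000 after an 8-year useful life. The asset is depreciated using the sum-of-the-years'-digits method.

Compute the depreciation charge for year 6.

Depreciable base = $241,612 − $43,000 = $198,612.
Sum of the years' digits = 8+7+6+5+4+3+2+1 = 36.
Year 1: $198,612 × 8/36 = $44,136. Book value $197,476.
Year 2: $198,612 × 7/36 = $38,619. Book value $158,857.
Year 3: $198,612 × 6/36 = $33,102. Book value $125,755.
Year 4: $198,612 × 5/36 = $27,585. Book value $98,170.
Year 5: $198,612 × 4/36 = $22,068. Book value $76,102.
Year 6: $198,612 × 3/36 = $16,551. Book value $59,551.

$16,551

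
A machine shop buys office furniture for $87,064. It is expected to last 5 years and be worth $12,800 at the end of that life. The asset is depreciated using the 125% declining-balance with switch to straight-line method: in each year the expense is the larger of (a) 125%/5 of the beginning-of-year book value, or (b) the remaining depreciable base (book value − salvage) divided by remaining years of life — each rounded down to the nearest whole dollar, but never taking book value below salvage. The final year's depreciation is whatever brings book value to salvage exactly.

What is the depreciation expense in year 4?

Depreciable base = $87,064 − $12,800 = $74,264.
Year 1: DB = ⌊$87,064 × 125%/5⌋ = $21,766; SL = ⌊$74,264/5⌋ = $14,852 → take DB $21,766. Book value $65,298.
Year 2: DB = ⌊$65,298 × 125%/5⌋ = $16,324; SL = ⌊$52,498/4⌋ = $13,124 → take DB $16,324. Book value $48,974.
Year 3: DB = ⌊$48,974 × 125%/5⌋ = $12,243; SL = ⌊$36,174/3⌋ = $12,058 → take DB $12,243. Book value $36,731.
Year 4: DB = ⌊$36,731 × 125%/5⌋ = $9,182; SL = ⌊$23,931/2⌋ = $11,965 → take SL $11,965. Book value $24,766.

$11,965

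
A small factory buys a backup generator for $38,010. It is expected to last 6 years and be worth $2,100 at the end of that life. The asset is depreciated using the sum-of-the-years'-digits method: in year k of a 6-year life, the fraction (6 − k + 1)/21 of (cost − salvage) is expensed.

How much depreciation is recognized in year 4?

$5,130

Depreciable base = $38,010 − $2,100 = $35,910.
Sum of the years' digits = 6+5+4+3+2+1 = 21.
Year 1: $35,910 × 6/21 = $10,260. Book value $27,750.
Year 2: $35,910 × 5/21 = $8,550. Book value $19,200.
Year 3: $35,910 × 4/21 = $6,840. Book value $12,360.
Year 4: $35,910 × 3/21 = $5,130. Book value $7,230.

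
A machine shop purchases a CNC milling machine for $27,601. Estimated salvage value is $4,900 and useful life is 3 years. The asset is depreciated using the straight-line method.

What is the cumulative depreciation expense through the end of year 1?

$7,567

Depreciable base = $27,601 − $4,900 = $22,701.
Annual expense = $22,701 / 3 = $7,567.
End of year 1: book value $20,034.
Accumulated through year 1 = $27,601 − $20,034 = $7,567.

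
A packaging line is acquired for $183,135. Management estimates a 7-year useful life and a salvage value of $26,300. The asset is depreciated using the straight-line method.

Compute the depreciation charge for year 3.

$22,405

Depreciable base = $183,135 − $26,300 = $156,835.
Annual expense = $156,835 / 7 = $22,405.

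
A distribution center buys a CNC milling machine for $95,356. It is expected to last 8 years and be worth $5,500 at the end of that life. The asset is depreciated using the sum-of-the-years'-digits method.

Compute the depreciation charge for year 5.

$9,984

Depreciable base = $95,356 − $5,500 = $89,856.
Sum of the years' digits = 8+7+6+5+4+3+2+1 = 36.
Year 1: $89,856 × 8/36 = $19,968. Book value $75,388.
Year 2: $89,856 × 7/36 = $17,472. Book value $57,916.
Year 3: $89,856 × 6/36 = $14,976. Book value $42,940.
Year 4: $89,856 × 5/36 = $12,480. Book value $30,460.
Year 5: $89,856 × 4/36 = $9,984. Book value $20,476.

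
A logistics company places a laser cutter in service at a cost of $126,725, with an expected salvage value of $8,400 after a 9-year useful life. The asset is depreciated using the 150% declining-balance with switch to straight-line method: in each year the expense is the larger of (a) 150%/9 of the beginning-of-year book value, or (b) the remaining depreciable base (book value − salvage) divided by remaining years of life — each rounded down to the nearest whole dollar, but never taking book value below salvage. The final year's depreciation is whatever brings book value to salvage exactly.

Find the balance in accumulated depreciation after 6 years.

$86,696

Depreciable base = $126,725 − $8,400 = $118,325.
Year 1: DB = ⌊$126,725 × 150%/9⌋ = $21,120; SL = ⌊$118,325/9⌋ = $13,147 → take DB $21,120. Book value $105,605.
Year 2: DB = ⌊$105,605 × 150%/9⌋ = $17,600; SL = ⌊$97,205/8⌋ = $12,150 → take DB $17,600. Book value $88,005.
Year 3: DB = ⌊$88,005 × 150%/9⌋ = $14,667; SL = ⌊$79,605/7⌋ = $11,372 → take DB $14,667. Book value $73,338.
Year 4: DB = ⌊$73,338 × 150%/9⌋ = $12,223; SL = ⌊$64,938/6⌋ = $10,823 → take DB $12,223. Book value $61,115.
Year 5: DB = ⌊$61,115 × 150%/9⌋ = $10,185; SL = ⌊$52,715/5⌋ = $10,543 → take SL $10,543. Book value $50,572.
Year 6: DB = ⌊$50,572 × 150%/9⌋ = $8,428; SL = ⌊$42,172/4⌋ = $10,543 → take SL $10,543. Book value $40,029.
Accumulated through year 6 = $126,725 − $40,029 = $86,696.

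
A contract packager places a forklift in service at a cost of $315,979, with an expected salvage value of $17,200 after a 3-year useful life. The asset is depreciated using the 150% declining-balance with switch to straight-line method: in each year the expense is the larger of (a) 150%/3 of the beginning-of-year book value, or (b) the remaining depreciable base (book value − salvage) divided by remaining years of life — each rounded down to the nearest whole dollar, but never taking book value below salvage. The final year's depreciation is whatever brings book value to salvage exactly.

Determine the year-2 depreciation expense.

Depreciable base = $315,979 − $17,200 = $298,779.
Year 1: DB = ⌊$315,979 × 150%/3⌋ = $157,989; SL = ⌊$298,779/3⌋ = $99,593 → take DB $157,989. Book value $157,990.
Year 2: DB = ⌊$157,990 × 150%/3⌋ = $78,995; SL = ⌊$140,790/2⌋ = $70,395 → take DB $78,995. Book value $78,995.

$78,995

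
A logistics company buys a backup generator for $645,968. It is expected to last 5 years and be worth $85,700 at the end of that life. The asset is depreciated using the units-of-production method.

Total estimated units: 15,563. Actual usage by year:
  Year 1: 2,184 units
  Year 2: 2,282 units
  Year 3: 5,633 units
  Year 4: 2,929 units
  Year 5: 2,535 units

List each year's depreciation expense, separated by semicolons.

Depreciable base = $645,968 − $85,700 = $560,268.
Rate = $560,268 / 15,563 units = $36 per unit.
Year 1: 2,184 × $36 = $78,624. Book value $567,344.
Year 2: 2,282 × $36 = $82,152. Book value $485,192.
Year 3: 5,633 × $36 = $202,788. Book value $282,404.
Year 4: 2,929 × $36 = $105,444. Book value $176,960.
Year 5: 2,535 × $36 = $91,260. Book value $85,700.

$78,624; $82,152; $202,788; $105,444; $91,260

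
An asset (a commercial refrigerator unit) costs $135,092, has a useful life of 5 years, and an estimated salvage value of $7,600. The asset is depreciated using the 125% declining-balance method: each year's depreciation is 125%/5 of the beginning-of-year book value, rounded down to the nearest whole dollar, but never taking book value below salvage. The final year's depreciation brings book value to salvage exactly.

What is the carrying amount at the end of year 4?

Depreciable base = $135,092 − $7,600 = $127,492.
Year 1: ⌊$135,092 × 125%/5⌋ = $33,773. Book value $101,319.
Year 2: ⌊$101,319 × 125%/5⌋ = $25,329. Book value $75,990.
Year 3: ⌊$75,990 × 125%/5⌋ = $18,997. Book value $56,993.
Year 4: ⌊$56,993 × 125%/5⌋ = $14,248. Book value $42,745.

$42,745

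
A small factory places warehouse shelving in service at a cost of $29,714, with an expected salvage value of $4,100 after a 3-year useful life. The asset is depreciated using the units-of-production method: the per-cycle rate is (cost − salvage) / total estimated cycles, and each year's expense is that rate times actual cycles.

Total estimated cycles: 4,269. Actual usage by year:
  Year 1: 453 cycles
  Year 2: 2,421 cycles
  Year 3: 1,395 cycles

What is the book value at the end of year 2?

Depreciable base = $29,714 − $4,100 = $25,614.
Rate = $25,614 / 4,269 cycles = $6 per cycle.
Year 1: 453 × $6 = $2,718. Book value $26,996.
Year 2: 2,421 × $6 = $14,526. Book value $12,470.

$12,470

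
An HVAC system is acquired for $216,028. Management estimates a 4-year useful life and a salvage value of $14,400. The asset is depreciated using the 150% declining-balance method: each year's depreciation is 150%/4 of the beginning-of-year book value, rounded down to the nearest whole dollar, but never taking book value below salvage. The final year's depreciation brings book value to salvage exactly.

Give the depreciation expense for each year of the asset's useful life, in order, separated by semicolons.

$81,010; $50,631; $31,645; $38,342

Depreciable base = $216,028 − $14,400 = $201,628.
Year 1: ⌊$216,028 × 150%/4⌋ = $81,010. Book value $135,018.
Year 2: ⌊$135,018 × 150%/4⌋ = $50,631. Book value $84,387.
Year 3: ⌊$84,387 × 150%/4⌋ = $31,645. Book value $52,742.
Year 4 (final): $52,742 − $14,400 = $38,342. Book value $14,400.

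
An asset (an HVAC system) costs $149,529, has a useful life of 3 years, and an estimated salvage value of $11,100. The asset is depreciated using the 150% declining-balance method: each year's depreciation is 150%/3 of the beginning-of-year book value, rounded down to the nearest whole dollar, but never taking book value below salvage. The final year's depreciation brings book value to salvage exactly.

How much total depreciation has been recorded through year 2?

$112,146

Depreciable base = $149,529 − $11,100 = $138,429.
Year 1: ⌊$149,529 × 150%/3⌋ = $74,764. Book value $74,765.
Year 2: ⌊$74,765 × 150%/3⌋ = $37,382. Book value $37,383.
Accumulated through year 2 = $149,529 − $37,383 = $112,146.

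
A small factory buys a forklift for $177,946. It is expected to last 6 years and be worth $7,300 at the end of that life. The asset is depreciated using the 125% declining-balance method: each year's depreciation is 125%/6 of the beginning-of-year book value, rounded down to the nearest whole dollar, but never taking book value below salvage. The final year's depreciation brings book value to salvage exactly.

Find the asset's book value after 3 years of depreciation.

Depreciable base = $177,946 − $7,300 = $170,646.
Year 1: ⌊$177,946 × 125%/6⌋ = $37,072. Book value $140,874.
Year 2: ⌊$140,874 × 125%/6⌋ = $29,348. Book value $111,526.
Year 3: ⌊$111,526 × 125%/6⌋ = $23,234. Book value $88,292.

$88,292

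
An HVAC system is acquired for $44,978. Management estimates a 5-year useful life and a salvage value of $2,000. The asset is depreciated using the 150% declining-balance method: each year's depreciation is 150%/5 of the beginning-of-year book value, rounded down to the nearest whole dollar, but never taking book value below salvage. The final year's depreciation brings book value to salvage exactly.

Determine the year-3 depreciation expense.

Depreciable base = $44,978 − $2,000 = $42,978.
Year 1: ⌊$44,978 × 150%/5⌋ = $13,493. Book value $31,485.
Year 2: ⌊$31,485 × 150%/5⌋ = $9,445. Book value $22,040.
Year 3: ⌊$22,040 × 150%/5⌋ = $6,612. Book value $15,428.

$6,612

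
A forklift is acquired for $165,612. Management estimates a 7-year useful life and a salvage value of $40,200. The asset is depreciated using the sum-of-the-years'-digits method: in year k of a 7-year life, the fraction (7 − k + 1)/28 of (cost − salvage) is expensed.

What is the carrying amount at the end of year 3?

Depreciable base = $165,612 − $40,200 = $125,412.
Sum of the years' digits = 7+6+5+4+3+2+1 = 28.
Year 1: $125,412 × 7/28 = $31,353. Book value $134,259.
Year 2: $125,412 × 6/28 = $26,874. Book value $107,385.
Year 3: $125,412 × 5/28 = $22,395. Book value $84,990.

$84,990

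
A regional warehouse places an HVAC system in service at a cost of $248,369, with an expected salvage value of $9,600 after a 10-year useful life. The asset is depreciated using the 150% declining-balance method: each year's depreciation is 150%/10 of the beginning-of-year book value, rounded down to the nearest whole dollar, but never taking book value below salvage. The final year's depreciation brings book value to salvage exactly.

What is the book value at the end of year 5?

Depreciable base = $248,369 − $9,600 = $238,769.
Year 1: ⌊$248,369 × 150%/10⌋ = $37,255. Book value $211,114.
Year 2: ⌊$211,114 × 150%/10⌋ = $31,667. Book value $179,447.
Year 3: ⌊$179,447 × 150%/10⌋ = $26,917. Book value $152,530.
Year 4: ⌊$152,530 × 150%/10⌋ = $22,879. Book value $129,651.
Year 5: ⌊$129,651 × 150%/10⌋ = $19,447. Book value $110,204.

$110,204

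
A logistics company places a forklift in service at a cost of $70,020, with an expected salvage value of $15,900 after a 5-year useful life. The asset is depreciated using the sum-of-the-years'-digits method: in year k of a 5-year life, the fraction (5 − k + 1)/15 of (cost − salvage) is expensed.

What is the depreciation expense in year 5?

$3,608

Depreciable base = $70,020 − $15,900 = $54,120.
Sum of the years' digits = 5+4+3+2+1 = 15.
Year 1: $54,120 × 5/15 = $18,040. Book value $51,980.
Year 2: $54,120 × 4/15 = $14,432. Book value $37,548.
Year 3: $54,120 × 3/15 = $10,824. Book value $26,724.
Year 4: $54,120 × 2/15 = $7,216. Book value $19,508.
Year 5: $54,120 × 1/15 = $3,608. Book value $15,900.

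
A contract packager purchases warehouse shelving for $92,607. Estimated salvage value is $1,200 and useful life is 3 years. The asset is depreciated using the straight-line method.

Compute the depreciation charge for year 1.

$30,469

Depreciable base = $92,607 − $1,200 = $91,407.
Annual expense = $91,407 / 3 = $30,469.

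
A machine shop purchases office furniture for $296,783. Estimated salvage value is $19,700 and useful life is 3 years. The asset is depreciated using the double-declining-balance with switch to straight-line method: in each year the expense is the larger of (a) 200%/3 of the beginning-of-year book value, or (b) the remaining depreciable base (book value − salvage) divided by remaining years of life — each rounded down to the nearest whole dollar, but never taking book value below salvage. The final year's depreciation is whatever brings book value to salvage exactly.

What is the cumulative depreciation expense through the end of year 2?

$263,807

Depreciable base = $296,783 − $19,700 = $277,083.
Year 1: DB = ⌊$296,783 × 200%/3⌋ = $197,855; SL = ⌊$277,083/3⌋ = $92,361 → take DB $197,855. Book value $98,928.
Year 2: DB = ⌊$98,928 × 200%/3⌋ = $65,952; SL = ⌊$79,228/2⌋ = $39,614 → take DB $65,952. Book value $32,976.
Accumulated through year 2 = $296,783 − $32,976 = $263,807.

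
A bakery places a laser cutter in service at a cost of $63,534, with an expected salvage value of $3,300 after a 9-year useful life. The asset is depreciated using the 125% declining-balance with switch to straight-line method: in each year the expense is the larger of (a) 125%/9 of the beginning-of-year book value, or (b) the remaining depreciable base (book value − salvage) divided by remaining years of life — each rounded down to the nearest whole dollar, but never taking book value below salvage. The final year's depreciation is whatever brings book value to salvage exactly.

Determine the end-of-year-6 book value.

Depreciable base = $63,534 − $3,300 = $60,234.
Year 1: DB = ⌊$63,534 × 125%/9⌋ = $8,824; SL = ⌊$60,234/9⌋ = $6,692 → take DB $8,824. Book value $54,710.
Year 2: DB = ⌊$54,710 × 125%/9⌋ = $7,598; SL = ⌊$51,410/8⌋ = $6,426 → take DB $7,598. Book value $47,112.
Year 3: DB = ⌊$47,112 × 125%/9⌋ = $6,543; SL = ⌊$43,812/7⌋ = $6,258 → take DB $6,543. Book value $40,569.
Year 4: DB = ⌊$40,569 × 125%/9⌋ = $5,634; SL = ⌊$37,269/6⌋ = $6,211 → take SL $6,211. Book value $34,358.
Year 5: DB = ⌊$34,358 × 125%/9⌋ = $4,771; SL = ⌊$31,058/5⌋ = $6,211 → take SL $6,211. Book value $28,147.
Year 6: DB = ⌊$28,147 × 125%/9⌋ = $3,909; SL = ⌊$24,847/4⌋ = $6,211 → take SL $6,211. Book value $21,936.

$21,936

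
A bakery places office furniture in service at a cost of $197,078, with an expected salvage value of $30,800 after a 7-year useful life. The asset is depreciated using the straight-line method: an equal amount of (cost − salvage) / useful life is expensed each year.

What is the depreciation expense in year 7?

Depreciable base = $197,078 − $30,800 = $166,278.
Annual expense = $166,278 / 7 = $23,754.

$23,754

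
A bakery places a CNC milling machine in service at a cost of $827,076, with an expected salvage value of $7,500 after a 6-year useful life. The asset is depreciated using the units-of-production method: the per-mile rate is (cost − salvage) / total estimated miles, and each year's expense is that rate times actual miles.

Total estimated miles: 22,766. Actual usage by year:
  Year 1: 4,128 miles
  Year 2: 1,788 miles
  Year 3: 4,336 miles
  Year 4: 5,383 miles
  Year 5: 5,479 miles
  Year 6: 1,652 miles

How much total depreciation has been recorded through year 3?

Depreciable base = $827,076 − $7,500 = $819,576.
Rate = $819,576 / 22,766 miles = $36 per mile.
Year 1: 4,128 × $36 = $148,608. Book value $678,468.
Year 2: 1,788 × $36 = $64,368. Book value $614,100.
Year 3: 4,336 × $36 = $156,096. Book value $458,004.
Accumulated through year 3 = $827,076 − $458,004 = $369,072.

$369,072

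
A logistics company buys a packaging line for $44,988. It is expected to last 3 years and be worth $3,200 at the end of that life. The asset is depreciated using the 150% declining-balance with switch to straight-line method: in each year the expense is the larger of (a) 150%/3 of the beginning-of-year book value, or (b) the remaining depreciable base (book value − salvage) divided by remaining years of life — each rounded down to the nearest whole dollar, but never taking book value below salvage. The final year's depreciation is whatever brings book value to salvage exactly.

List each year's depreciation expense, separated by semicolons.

$22,494; $11,247; $8,047

Depreciable base = $44,988 − $3,200 = $41,788.
Year 1: DB = ⌊$44,988 × 150%/3⌋ = $22,494; SL = ⌊$41,788/3⌋ = $13,929 → take DB $22,494. Book value $22,494.
Year 2: DB = ⌊$22,494 × 150%/3⌋ = $11,247; SL = ⌊$19,294/2⌋ = $9,647 → take DB $11,247. Book value $11,247.
Year 3 (final): $11,247 − $3,200 = $8,047. Book value $3,200.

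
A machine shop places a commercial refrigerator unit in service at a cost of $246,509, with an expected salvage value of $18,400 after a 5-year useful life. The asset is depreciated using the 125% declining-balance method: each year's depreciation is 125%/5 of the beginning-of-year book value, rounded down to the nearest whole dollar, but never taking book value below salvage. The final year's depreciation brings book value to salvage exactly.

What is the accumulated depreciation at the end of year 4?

Depreciable base = $246,509 − $18,400 = $228,109.
Year 1: ⌊$246,509 × 125%/5⌋ = $61,627. Book value $184,882.
Year 2: ⌊$184,882 × 125%/5⌋ = $46,220. Book value $138,662.
Year 3: ⌊$138,662 × 125%/5⌋ = $34,665. Book value $103,997.
Year 4: ⌊$103,997 × 125%/5⌋ = $25,999. Book value $77,998.
Accumulated through year 4 = $246,509 − $77,998 = $168,511.

$168,511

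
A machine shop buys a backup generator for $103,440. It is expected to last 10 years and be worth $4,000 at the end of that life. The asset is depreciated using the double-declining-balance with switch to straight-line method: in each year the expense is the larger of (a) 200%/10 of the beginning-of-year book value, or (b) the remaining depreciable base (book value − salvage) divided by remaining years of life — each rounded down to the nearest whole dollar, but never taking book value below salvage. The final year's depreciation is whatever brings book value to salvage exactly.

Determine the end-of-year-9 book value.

$9,780

Depreciable base = $103,440 − $4,000 = $99,440.
Year 1: DB = ⌊$103,440 × 200%/10⌋ = $20,688; SL = ⌊$99,440/10⌋ = $9,944 → take DB $20,688. Book value $82,752.
Year 2: DB = ⌊$82,752 × 200%/10⌋ = $16,550; SL = ⌊$78,752/9⌋ = $8,750 → take DB $16,550. Book value $66,202.
Year 3: DB = ⌊$66,202 × 200%/10⌋ = $13,240; SL = ⌊$62,202/8⌋ = $7,775 → take DB $13,240. Book value $52,962.
Year 4: DB = ⌊$52,962 × 200%/10⌋ = $10,592; SL = ⌊$48,962/7⌋ = $6,994 → take DB $10,592. Book value $42,370.
Year 5: DB = ⌊$42,370 × 200%/10⌋ = $8,474; SL = ⌊$38,370/6⌋ = $6,395 → take DB $8,474. Book value $33,896.
Year 6: DB = ⌊$33,896 × 200%/10⌋ = $6,779; SL = ⌊$29,896/5⌋ = $5,979 → take DB $6,779. Book value $27,117.
Year 7: DB = ⌊$27,117 × 200%/10⌋ = $5,423; SL = ⌊$23,117/4⌋ = $5,779 → take SL $5,779. Book value $21,338.
Year 8: DB = ⌊$21,338 × 200%/10⌋ = $4,267; SL = ⌊$17,338/3⌋ = $5,779 → take SL $5,779. Book value $15,559.
Year 9: DB = ⌊$15,559 × 200%/10⌋ = $3,111; SL = ⌊$11,559/2⌋ = $5,779 → take SL $5,779. Book value $9,780.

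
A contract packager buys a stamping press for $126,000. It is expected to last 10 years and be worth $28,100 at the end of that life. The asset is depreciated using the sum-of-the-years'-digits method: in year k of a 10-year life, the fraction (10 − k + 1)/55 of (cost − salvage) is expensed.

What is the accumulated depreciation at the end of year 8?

$92,560

Depreciable base = $126,000 − $28,100 = $97,900.
Sum of the years' digits = 10+9+8+7+6+5+4+3+2+1 = 55.
Year 1: $97,900 × 10/55 = $17,800. Book value $108,200.
Year 2: $97,900 × 9/55 = $16,020. Book value $92,180.
Year 3: $97,900 × 8/55 = $14,240. Book value $77,940.
Year 4: $97,900 × 7/55 = $12,460. Book value $65,480.
Year 5: $97,900 × 6/55 = $10,680. Book value $54,800.
Year 6: $97,900 × 5/55 = $8,900. Book value $45,900.
Year 7: $97,900 × 4/55 = $7,120. Book value $38,780.
Year 8: $97,900 × 3/55 = $5,340. Book value $33,440.
Accumulated through year 8 = $126,000 − $33,440 = $92,560.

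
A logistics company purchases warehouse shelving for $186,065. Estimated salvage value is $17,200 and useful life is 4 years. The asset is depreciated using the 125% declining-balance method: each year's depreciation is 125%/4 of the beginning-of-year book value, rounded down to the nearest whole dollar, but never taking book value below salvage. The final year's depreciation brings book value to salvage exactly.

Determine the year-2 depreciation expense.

$39,975

Depreciable base = $186,065 − $17,200 = $168,865.
Year 1: ⌊$186,065 × 125%/4⌋ = $58,145. Book value $127,920.
Year 2: ⌊$127,920 × 125%/4⌋ = $39,975. Book value $87,945.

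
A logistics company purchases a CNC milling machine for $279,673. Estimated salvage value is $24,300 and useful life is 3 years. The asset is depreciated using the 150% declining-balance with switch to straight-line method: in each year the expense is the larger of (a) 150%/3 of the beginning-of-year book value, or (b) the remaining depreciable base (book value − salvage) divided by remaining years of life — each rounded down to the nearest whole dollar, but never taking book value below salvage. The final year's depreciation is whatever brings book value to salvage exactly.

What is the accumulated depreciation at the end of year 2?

Depreciable base = $279,673 − $24,300 = $255,373.
Year 1: DB = ⌊$279,673 × 150%/3⌋ = $139,836; SL = ⌊$255,373/3⌋ = $85,124 → take DB $139,836. Book value $139,837.
Year 2: DB = ⌊$139,837 × 150%/3⌋ = $69,918; SL = ⌊$115,537/2⌋ = $57,768 → take DB $69,918. Book value $69,919.
Accumulated through year 2 = $279,673 − $69,919 = $209,754.

$209,754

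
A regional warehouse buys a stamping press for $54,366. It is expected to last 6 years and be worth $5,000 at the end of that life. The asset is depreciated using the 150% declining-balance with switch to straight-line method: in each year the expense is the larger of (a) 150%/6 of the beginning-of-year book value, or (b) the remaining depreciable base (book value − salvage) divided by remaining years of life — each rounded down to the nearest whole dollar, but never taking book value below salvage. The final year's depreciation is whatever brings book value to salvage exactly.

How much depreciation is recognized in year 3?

Depreciable base = $54,366 − $5,000 = $49,366.
Year 1: DB = ⌊$54,366 × 150%/6⌋ = $13,591; SL = ⌊$49,366/6⌋ = $8,227 → take DB $13,591. Book value $40,775.
Year 2: DB = ⌊$40,775 × 150%/6⌋ = $10,193; SL = ⌊$35,775/5⌋ = $7,155 → take DB $10,193. Book value $30,582.
Year 3: DB = ⌊$30,582 × 150%/6⌋ = $7,645; SL = ⌊$25,582/4⌋ = $6,395 → take DB $7,645. Book value $22,937.

$7,645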